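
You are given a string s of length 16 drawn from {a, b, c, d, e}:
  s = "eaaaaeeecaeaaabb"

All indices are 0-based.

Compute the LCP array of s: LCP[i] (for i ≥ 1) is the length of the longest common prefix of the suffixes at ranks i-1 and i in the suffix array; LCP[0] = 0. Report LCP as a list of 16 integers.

[0, 3, 3, 2, 2, 1, 1, 2, 0, 1, 0, 0, 4, 1, 1, 2]

rank→(start, suffix):
  0 → (1, 'aaaaeeecaeaaabb')
  1 → (11, 'aaabb')
  2 → (2, 'aaaeeecaeaaabb')
  3 → (12, 'aabb')
  4 → (3, 'aaeeecaeaaabb')
  5 → (13, 'abb')
  6 → (9, 'aeaaabb')
  7 → (4, 'aeeecaeaaabb')
  8 → (15, 'b')
  9 → (14, 'bb')
  10 → (8, 'caeaaabb')
  11 → (0, 'eaaaaeeecaeaaabb')
  12 → (10, 'eaaabb')
  13 → (7, 'ecaeaaabb')
  14 → (6, 'eecaeaaabb')
  15 → (5, 'eeecaeaaabb')

SA = [1, 11, 2, 12, 3, 13, 9, 4, 15, 14, 8, 0, 10, 7, 6, 5]
[i] adj suffixes → lcp
  [1] 1/11 → 3 ('aaa')
  [2] 11/2 → 3 ('aaa')
  [3] 2/12 → 2 ('aa')
  [4] 12/3 → 2 ('aa')
  [5] 3/13 → 1 ('a')
  [6] 13/9 → 1 ('a')
  [7] 9/4 → 2 ('ae')
  [8] 4/15 → 0 ('')
  [9] 15/14 → 1 ('b')
  [10] 14/8 → 0 ('')
  [11] 8/0 → 0 ('')
  [12] 0/10 → 4 ('eaaa')
  [13] 10/7 → 1 ('e')
  [14] 7/6 → 1 ('e')
  [15] 6/5 → 2 ('ee')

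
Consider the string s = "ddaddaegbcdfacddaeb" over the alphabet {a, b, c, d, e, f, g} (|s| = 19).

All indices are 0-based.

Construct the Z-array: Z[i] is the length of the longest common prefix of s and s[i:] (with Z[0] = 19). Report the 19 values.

Z[0]=19
i=1: i≥r, start 0; Z[1]=1 extend→box=[1,2)
i=2: i≥r, start 0; Z[2]=0
i=3: i≥r, start 0; Z[3]=3 extend→box=[3,6)
i=4: min(r-i=2, Z[1]=1)=1; Z[4]=1
i=5: min(r-i=1, Z[2]=0)=0; Z[5]=0
i=6: i≥r, start 0; Z[6]=0
i=7: i≥r, start 0; Z[7]=0
i=8: i≥r, start 0; Z[8]=0
i=9: i≥r, start 0; Z[9]=0
i=10: i≥r, start 0; Z[10]=1 extend→box=[10,11)
i=11: i≥r, start 0; Z[11]=0
i=12: i≥r, start 0; Z[12]=0
i=13: i≥r, start 0; Z[13]=0
i=14: i≥r, start 0; Z[14]=3 extend→box=[14,17)
i=15: min(r-i=2, Z[1]=1)=1; Z[15]=1
i=16: min(r-i=1, Z[2]=0)=0; Z[16]=0
i=17: i≥r, start 0; Z[17]=0
i=18: i≥r, start 0; Z[18]=0

[19, 1, 0, 3, 1, 0, 0, 0, 0, 0, 1, 0, 0, 0, 3, 1, 0, 0, 0]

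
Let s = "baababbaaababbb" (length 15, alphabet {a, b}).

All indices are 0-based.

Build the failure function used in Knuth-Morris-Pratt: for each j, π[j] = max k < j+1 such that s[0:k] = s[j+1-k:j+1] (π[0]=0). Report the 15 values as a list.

π[0] = 0
j=1 s[j]='a': π[1]=0 (border '')
j=2 s[j]='a': π[2]=0 (border '')
j=3 s[j]='b': π[3]=1 (border 'b')
j=4 s[j]='a': π[4]=2 (border 'ba')
j=5 s[j]='b': k: 2→0; π[5]=1 (border 'b')
j=6 s[j]='b': k: 1→0; π[6]=1 (border 'b')
j=7 s[j]='a': π[7]=2 (border 'ba')
j=8 s[j]='a': π[8]=3 (border 'baa')
j=9 s[j]='a': k: 3→0; π[9]=0 (border '')
j=10 s[j]='b': π[10]=1 (border 'b')
j=11 s[j]='a': π[11]=2 (border 'ba')
j=12 s[j]='b': k: 2→0; π[12]=1 (border 'b')
j=13 s[j]='b': k: 1→0; π[13]=1 (border 'b')
j=14 s[j]='b': k: 1→0; π[14]=1 (border 'b')

[0, 0, 0, 1, 2, 1, 1, 2, 3, 0, 1, 2, 1, 1, 1]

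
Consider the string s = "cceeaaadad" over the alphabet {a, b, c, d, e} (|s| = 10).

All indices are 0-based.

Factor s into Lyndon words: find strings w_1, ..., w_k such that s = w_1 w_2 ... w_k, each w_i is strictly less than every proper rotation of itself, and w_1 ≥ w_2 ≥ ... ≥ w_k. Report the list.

["ccee", "aaadad"]

emit factor 1: 'ccee' (i=0, period=4)
emit factor 2: 'aaadad' (i=4, period=6)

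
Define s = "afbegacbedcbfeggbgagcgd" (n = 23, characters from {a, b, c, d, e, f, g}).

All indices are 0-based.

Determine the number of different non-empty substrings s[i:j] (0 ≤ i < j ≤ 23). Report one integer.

rank | idx | suffix
   0 |   5 | acbedcbfeggbgagcgd
   1 |   0 | afbegacbedcbfeggbgagcgd
   2 |  18 | agcgd
   3 |   7 | bedcbfeggbgagcgd
   4 |   2 | begacbedcbfeggbgagcgd
   5 |  11 | bfeggbgagcgd
   6 |  16 | bgagcgd
   7 |   6 | cbedcbfeggbgagcgd
   8 |  10 | cbfeggbgagcgd
   9 |  20 | cgd
  10 |  22 | d
  11 |   9 | dcbfeggbgagcgd
  12 |   8 | edcbfeggbgagcgd
  13 |   3 | egacbedcbfeggbgagcgd
  14 |  13 | eggbgagcgd
  15 |   1 | fbegacbedcbfeggbgagcgd
  16 |  12 | feggbgagcgd
  17 |   4 | gacbedcbfeggbgagcgd
  18 |  17 | gagcgd
  19 |  15 | gbgagcgd
  20 |  19 | gcgd
  21 |  21 | gd
  22 |  14 | ggbgagcgd

SA = [5, 0, 18, 7, 2, 11, 16, 6, 10, 20, 22, 9, 8, 3, 13, 1, 12, 4, 17, 15, 19, 21, 14]
i: (SA[i-1],SA[i]) lcp shared
  1: (5,0) 1 'a'
  2: (0,18) 1 'a'
  3: (18,7) 0 ''
  4: (7,2) 2 'be'
  5: (2,11) 1 'b'
  6: (11,16) 1 'b'
  7: (16,6) 0 ''
  8: (6,10) 2 'cb'
  9: (10,20) 1 'c'
  10: (20,22) 0 ''
  11: (22,9) 1 'd'
  12: (9,8) 0 ''
  13: (8,3) 1 'e'
  14: (3,13) 2 'eg'
  15: (13,1) 0 ''
  16: (1,12) 1 'f'
  17: (12,4) 0 ''
  18: (4,17) 2 'ga'
  19: (17,15) 1 'g'
  20: (15,19) 1 'g'
  21: (19,21) 1 'g'
  22: (21,14) 1 'g'

n(n+1)/2 = 23·24/2 = 276
Σ LCP = 0 + 1 + 1 + 0 + 2 + 1 + 1 + 0 + 2 + 1 + 0 + 1 + 0 + 1 + 2 + 0 + 1 + 0 + 2 + 1 + 1 + 1 + 1 = 20
distinct = 276 − 20 = 256

256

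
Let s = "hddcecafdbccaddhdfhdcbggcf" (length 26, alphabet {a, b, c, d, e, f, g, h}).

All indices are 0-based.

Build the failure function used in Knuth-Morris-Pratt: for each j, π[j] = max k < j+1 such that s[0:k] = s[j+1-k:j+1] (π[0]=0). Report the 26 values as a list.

[0, 0, 0, 0, 0, 0, 0, 0, 0, 0, 0, 0, 0, 0, 0, 1, 2, 0, 1, 2, 0, 0, 0, 0, 0, 0]

π[0] = 0
j=1 s[j]='d': π[1]=0 (border '')
j=2 s[j]='d': π[2]=0 (border '')
j=3 s[j]='c': π[3]=0 (border '')
j=4 s[j]='e': π[4]=0 (border '')
j=5 s[j]='c': π[5]=0 (border '')
j=6 s[j]='a': π[6]=0 (border '')
j=7 s[j]='f': π[7]=0 (border '')
j=8 s[j]='d': π[8]=0 (border '')
j=9 s[j]='b': π[9]=0 (border '')
j=10 s[j]='c': π[10]=0 (border '')
j=11 s[j]='c': π[11]=0 (border '')
j=12 s[j]='a': π[12]=0 (border '')
j=13 s[j]='d': π[13]=0 (border '')
j=14 s[j]='d': π[14]=0 (border '')
j=15 s[j]='h': π[15]=1 (border 'h')
j=16 s[j]='d': π[16]=2 (border 'hd')
j=17 s[j]='f': k: 2→0; π[17]=0 (border '')
j=18 s[j]='h': π[18]=1 (border 'h')
j=19 s[j]='d': π[19]=2 (border 'hd')
j=20 s[j]='c': k: 2→0; π[20]=0 (border '')
j=21 s[j]='b': π[21]=0 (border '')
j=22 s[j]='g': π[22]=0 (border '')
j=23 s[j]='g': π[23]=0 (border '')
j=24 s[j]='c': π[24]=0 (border '')
j=25 s[j]='f': π[25]=0 (border '')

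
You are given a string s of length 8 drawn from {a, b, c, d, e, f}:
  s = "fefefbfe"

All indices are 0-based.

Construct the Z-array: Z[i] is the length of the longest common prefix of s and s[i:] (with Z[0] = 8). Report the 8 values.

Z[0]=8
i=1: i≥r, start 0; Z[1]=0
i=2: i≥r, start 0; Z[2]=3 extend→box=[2,5)
i=3: min(r-i=2, Z[1]=0)=0; Z[3]=0
i=4: min(r-i=1, Z[2]=3)=1; Z[4]=1
i=5: i≥r, start 0; Z[5]=0
i=6: i≥r, start 0; Z[6]=2 extend→box=[6,8)
i=7: min(r-i=1, Z[1]=0)=0; Z[7]=0

[8, 0, 3, 0, 1, 0, 2, 0]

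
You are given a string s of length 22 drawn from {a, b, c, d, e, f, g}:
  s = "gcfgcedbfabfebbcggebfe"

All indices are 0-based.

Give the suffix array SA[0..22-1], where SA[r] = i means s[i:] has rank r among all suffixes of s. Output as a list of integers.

rank→(start, suffix):
  0 → (9, 'abfebbcggebfe')
  1 → (13, 'bbcggebfe')
  2 → (14, 'bcggebfe')
  3 → (7, 'bfabfebbcggebfe')
  4 → (19, 'bfe')
  5 → (10, 'bfebbcggebfe')
  6 → (4, 'cedbfabfebbcggebfe')
  7 → (1, 'cfgcedbfabfebbcggebfe')
  8 → (15, 'cggebfe')
  9 → (6, 'dbfabfebbcggebfe')
  10 → (21, 'e')
  11 → (12, 'ebbcggebfe')
  12 → (18, 'ebfe')
  13 → (5, 'edbfabfebbcggebfe')
  14 → (8, 'fabfebbcggebfe')
  15 → (20, 'fe')
  16 → (11, 'febbcggebfe')
  17 → (2, 'fgcedbfabfebbcggebfe')
  18 → (3, 'gcedbfabfebbcggebfe')
  19 → (0, 'gcfgcedbfabfebbcggebfe')
  20 → (17, 'gebfe')
  21 → (16, 'ggebfe')

[9, 13, 14, 7, 19, 10, 4, 1, 15, 6, 21, 12, 18, 5, 8, 20, 11, 2, 3, 0, 17, 16]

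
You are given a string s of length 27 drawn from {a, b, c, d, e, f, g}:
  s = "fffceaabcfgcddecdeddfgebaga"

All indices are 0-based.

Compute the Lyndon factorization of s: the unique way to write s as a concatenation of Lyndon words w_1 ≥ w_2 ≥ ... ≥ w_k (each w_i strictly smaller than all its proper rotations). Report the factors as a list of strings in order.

["f", "f", "f", "ce", "aabcfgcddecdeddfgebag", "a"]

emit factor 1: 'f' (i=0, period=1)
emit factor 2: 'f' (i=1, period=1)
emit factor 3: 'f' (i=2, period=1)
emit factor 4: 'ce' (i=3, period=2)
emit factor 5: 'aabcfgcddecdeddfgebag' (i=5, period=21)
emit factor 6: 'a' (i=26, period=1)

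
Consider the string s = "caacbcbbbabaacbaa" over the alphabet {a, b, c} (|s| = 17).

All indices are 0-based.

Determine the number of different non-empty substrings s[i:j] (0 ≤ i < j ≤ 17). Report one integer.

127

rank | idx | suffix
   0 |  16 | a
   1 |  15 | aa
   2 |  11 | aacbaa
   3 |   1 | aacbcbbbabaacbaa
   4 |   9 | abaacbaa
   5 |  12 | acbaa
   6 |   2 | acbcbbbabaacbaa
   7 |  14 | baa
   8 |  10 | baacbaa
   9 |   8 | babaacbaa
  10 |   7 | bbabaacbaa
  11 |   6 | bbbabaacbaa
  12 |   4 | bcbbbabaacbaa
  13 |   0 | caacbcbbbabaacbaa
  14 |  13 | cbaa
  15 |   5 | cbbbabaacbaa
  16 |   3 | cbcbbbabaacbaa

SA = [16, 15, 11, 1, 9, 12, 2, 14, 10, 8, 7, 6, 4, 0, 13, 5, 3]
rank  pair      lcp
   1  s[16:],s[15:]  1  'a'
   2  s[15:],s[11:]  2  'aa'
   3  s[11:],s[1:]  4  'aacb'
   4  s[1:],s[9:]  1  'a'
   5  s[9:],s[12:]  1  'a'
   6  s[12:],s[2:]  3  'acb'
   7  s[2:],s[14:]  0  ''
   8  s[14:],s[10:]  3  'baa'
   9  s[10:],s[8:]  2  'ba'
  10  s[8:],s[7:]  1  'b'
  11  s[7:],s[6:]  2  'bb'
  12  s[6:],s[4:]  1  'b'
  13  s[4:],s[0:]  0  ''
  14  s[0:],s[13:]  1  'c'
  15  s[13:],s[5:]  2  'cb'
  16  s[5:],s[3:]  2  'cb'

n(n+1)/2 = 17·18/2 = 153
Σ LCP = 0 + 1 + 2 + 4 + 1 + 1 + 3 + 0 + 3 + 2 + 1 + 2 + 1 + 0 + 1 + 2 + 2 = 26
distinct = 153 − 26 = 127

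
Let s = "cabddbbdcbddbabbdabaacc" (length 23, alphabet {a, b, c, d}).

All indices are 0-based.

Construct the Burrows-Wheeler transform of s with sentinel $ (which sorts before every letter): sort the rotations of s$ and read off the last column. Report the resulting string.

rank  rotation                  last
    0  $cabddbbdcbddbabbdabaacc  c
    1  aacc$cabddbbdcbddbabbdab  b
    2  abaacc$cabddbbdcbddbabbd  d
    3  abbdabaacc$cabddbbdcbddb  b
    4  abddbbdcbddbabbdabaacc$c  c
    5  acc$cabddbbdcbddbabbdaba  a
    6  baacc$cabddbbdcbddbabbda  a
    7  babbdabaacc$cabddbbdcbdd  d
    8  bbdabaacc$cabddbbdcbddba  a
    9  bbdcbddbabbdabaacc$cabdd  d
   10  bdabaacc$cabddbbdcbddbab  b
   11  bdcbddbabbdabaacc$cabddb  b
   12  bddbabbdabaacc$cabddbbdc  c
   13  bddbbdcbddbabbdabaacc$ca  a
   14  c$cabddbbdcbddbabbdabaac  c
   15  cabddbbdcbddbabbdabaacc$  $
   16  cbddbabbdabaacc$cabddbbd  d
   17  cc$cabddbbdcbddbabbdabaa  a
   18  dabaacc$cabddbbdcbddbabb  b
   19  dbabbdabaacc$cabddbbdcbd  d
   20  dbbdcbddbabbdabaacc$cabd  d
   21  dcbddbabbdabaacc$cabddbb  b
   22  ddbabbdabaacc$cabddbbdcb  b
   23  ddbbdcbddbabbdabaacc$cab  b

cbdbcaadadbbcac$dabddbbb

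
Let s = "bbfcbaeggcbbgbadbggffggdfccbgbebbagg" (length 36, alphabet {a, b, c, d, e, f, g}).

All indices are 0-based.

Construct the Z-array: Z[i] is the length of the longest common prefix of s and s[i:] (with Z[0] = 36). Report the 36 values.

[36, 1, 0, 0, 1, 0, 0, 0, 0, 0, 2, 1, 0, 1, 0, 0, 1, 0, 0, 0, 0, 0, 0, 0, 0, 0, 0, 1, 0, 1, 0, 2, 1, 0, 0, 0]

Z[0]=36
i=1: fresh scan; Z[1]=1 scan→box=[1,2)
i=2: fresh scan; Z[2]=0
i=3: fresh scan; Z[3]=0
i=4: fresh scan; Z[4]=1 scan→box=[4,5)
i=5: fresh scan; Z[5]=0
i=6: fresh scan; Z[6]=0
i=7: fresh scan; Z[7]=0
i=8: fresh scan; Z[8]=0
i=9: fresh scan; Z[9]=0
i=10: fresh scan; Z[10]=2 scan→box=[10,12)
i=11: min(r-i=1, Z[1]=1)=1; Z[11]=1
i=12: fresh scan; Z[12]=0
i=13: fresh scan; Z[13]=1 scan→box=[13,14)
i=14: fresh scan; Z[14]=0
i=15: fresh scan; Z[15]=0
i=16: fresh scan; Z[16]=1 scan→box=[16,17)
i=17: fresh scan; Z[17]=0
i=18: fresh scan; Z[18]=0
i=19: fresh scan; Z[19]=0
i=20: fresh scan; Z[20]=0
i=21: fresh scan; Z[21]=0
i=22: fresh scan; Z[22]=0
i=23: fresh scan; Z[23]=0
i=24: fresh scan; Z[24]=0
i=25: fresh scan; Z[25]=0
i=26: fresh scan; Z[26]=0
i=27: fresh scan; Z[27]=1 scan→box=[27,28)
i=28: fresh scan; Z[28]=0
i=29: fresh scan; Z[29]=1 scan→box=[29,30)
i=30: fresh scan; Z[30]=0
i=31: fresh scan; Z[31]=2 scan→box=[31,33)
i=32: min(r-i=1, Z[1]=1)=1; Z[32]=1
i=33: fresh scan; Z[33]=0
i=34: fresh scan; Z[34]=0
i=35: fresh scan; Z[35]=0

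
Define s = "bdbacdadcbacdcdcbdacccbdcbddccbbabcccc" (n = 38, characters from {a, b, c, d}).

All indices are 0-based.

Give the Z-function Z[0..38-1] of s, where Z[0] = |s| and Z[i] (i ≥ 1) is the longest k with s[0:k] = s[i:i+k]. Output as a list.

[38, 0, 1, 0, 0, 0, 0, 0, 0, 1, 0, 0, 0, 0, 0, 0, 2, 0, 0, 0, 0, 0, 2, 0, 0, 2, 0, 0, 0, 0, 1, 1, 0, 1, 0, 0, 0, 0]

Z[0]=38
i=1: outside box; Z[1]=0
i=2: outside box; Z[2]=1 grow→box=[2,3)
i=3: outside box; Z[3]=0
i=4: outside box; Z[4]=0
i=5: outside box; Z[5]=0
i=6: outside box; Z[6]=0
i=7: outside box; Z[7]=0
i=8: outside box; Z[8]=0
i=9: outside box; Z[9]=1 grow→box=[9,10)
i=10: outside box; Z[10]=0
i=11: outside box; Z[11]=0
i=12: outside box; Z[12]=0
i=13: outside box; Z[13]=0
i=14: outside box; Z[14]=0
i=15: outside box; Z[15]=0
i=16: outside box; Z[16]=2 grow→box=[16,18)
i=17: min(r-i=1, Z[1]=0)=0; Z[17]=0
i=18: outside box; Z[18]=0
i=19: outside box; Z[19]=0
i=20: outside box; Z[20]=0
i=21: outside box; Z[21]=0
i=22: outside box; Z[22]=2 grow→box=[22,24)
i=23: min(r-i=1, Z[1]=0)=0; Z[23]=0
i=24: outside box; Z[24]=0
i=25: outside box; Z[25]=2 grow→box=[25,27)
i=26: min(r-i=1, Z[1]=0)=0; Z[26]=0
i=27: outside box; Z[27]=0
i=28: outside box; Z[28]=0
i=29: outside box; Z[29]=0
i=30: outside box; Z[30]=1 grow→box=[30,31)
i=31: outside box; Z[31]=1 grow→box=[31,32)
i=32: outside box; Z[32]=0
i=33: outside box; Z[33]=1 grow→box=[33,34)
i=34: outside box; Z[34]=0
i=35: outside box; Z[35]=0
i=36: outside box; Z[36]=0
i=37: outside box; Z[37]=0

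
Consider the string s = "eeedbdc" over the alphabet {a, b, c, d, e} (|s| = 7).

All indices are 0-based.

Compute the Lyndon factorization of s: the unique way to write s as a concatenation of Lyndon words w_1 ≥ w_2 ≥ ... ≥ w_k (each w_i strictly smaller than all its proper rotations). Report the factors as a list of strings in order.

["e", "e", "e", "d", "bdc"]

emit factor 1: 'e' (i=0, period=1)
emit factor 2: 'e' (i=1, period=1)
emit factor 3: 'e' (i=2, period=1)
emit factor 4: 'd' (i=3, period=1)
emit factor 5: 'bdc' (i=4, period=3)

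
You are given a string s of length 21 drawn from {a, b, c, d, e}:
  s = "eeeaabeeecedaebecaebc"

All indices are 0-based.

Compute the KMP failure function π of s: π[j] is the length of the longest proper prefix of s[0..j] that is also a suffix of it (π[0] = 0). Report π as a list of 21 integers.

π[0] = 0
j=1 s[j]='e': π[1]=1 (border 'e')
j=2 s[j]='e': π[2]=2 (border 'ee')
j=3 s[j]='a': k: 2→1→0; π[3]=0 (border '')
j=4 s[j]='a': π[4]=0 (border '')
j=5 s[j]='b': π[5]=0 (border '')
j=6 s[j]='e': π[6]=1 (border 'e')
j=7 s[j]='e': π[7]=2 (border 'ee')
j=8 s[j]='e': π[8]=3 (border 'eee')
j=9 s[j]='c': k: 3→2→1→0; π[9]=0 (border '')
j=10 s[j]='e': π[10]=1 (border 'e')
j=11 s[j]='d': k: 1→0; π[11]=0 (border '')
j=12 s[j]='a': π[12]=0 (border '')
j=13 s[j]='e': π[13]=1 (border 'e')
j=14 s[j]='b': k: 1→0; π[14]=0 (border '')
j=15 s[j]='e': π[15]=1 (border 'e')
j=16 s[j]='c': k: 1→0; π[16]=0 (border '')
j=17 s[j]='a': π[17]=0 (border '')
j=18 s[j]='e': π[18]=1 (border 'e')
j=19 s[j]='b': k: 1→0; π[19]=0 (border '')
j=20 s[j]='c': π[20]=0 (border '')

[0, 1, 2, 0, 0, 0, 1, 2, 3, 0, 1, 0, 0, 1, 0, 1, 0, 0, 1, 0, 0]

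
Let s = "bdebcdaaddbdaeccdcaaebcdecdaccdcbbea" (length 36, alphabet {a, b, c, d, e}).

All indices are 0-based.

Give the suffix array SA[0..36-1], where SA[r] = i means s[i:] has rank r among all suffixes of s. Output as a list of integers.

[35, 6, 18, 27, 7, 19, 12, 32, 3, 21, 10, 0, 33, 17, 31, 14, 28, 4, 25, 15, 29, 22, 5, 26, 11, 9, 16, 30, 8, 1, 23, 34, 2, 20, 13, 24]

rank | idx | suffix
   0 |  35 | a
   1 |   6 | aaddbdaeccdcaaebcdecdaccdcbbea
   2 |  18 | aaebcdecdaccdcbbea
   3 |  27 | accdcbbea
   4 |   7 | addbdaeccdcaaebcdecdaccdcbbea
   5 |  19 | aebcdecdaccdcbbea
   6 |  12 | aeccdcaaebcdecdaccdcbbea
   7 |  32 | bbea
   8 |   3 | bcdaaddbdaeccdcaaebcdecdaccdcbbea
   9 |  21 | bcdecdaccdcbbea
  10 |  10 | bdaeccdcaaebcdecdaccdcbbea
  11 |   0 | bdebcdaaddbdaeccdcaaebcdecdaccdcbbea
  12 |  33 | bea
  13 |  17 | caaebcdecdaccdcbbea
  14 |  31 | cbbea
  15 |  14 | ccdcaaebcdecdaccdcbbea
  16 |  28 | ccdcbbea
  17 |   4 | cdaaddbdaeccdcaaebcdecdaccdcbbea
  18 |  25 | cdaccdcbbea
  19 |  15 | cdcaaebcdecdaccdcbbea
  20 |  29 | cdcbbea
  21 |  22 | cdecdaccdcbbea
  22 |   5 | daaddbdaeccdcaaebcdecdaccdcbbea
  23 |  26 | daccdcbbea
  24 |  11 | daeccdcaaebcdecdaccdcbbea
  25 |   9 | dbdaeccdcaaebcdecdaccdcbbea
  26 |  16 | dcaaebcdecdaccdcbbea
  27 |  30 | dcbbea
  28 |   8 | ddbdaeccdcaaebcdecdaccdcbbea
  29 |   1 | debcdaaddbdaeccdcaaebcdecdaccdcbbea
  30 |  23 | decdaccdcbbea
  31 |  34 | ea
  32 |   2 | ebcdaaddbdaeccdcaaebcdecdaccdcbbea
  33 |  20 | ebcdecdaccdcbbea
  34 |  13 | eccdcaaebcdecdaccdcbbea
  35 |  24 | ecdaccdcbbea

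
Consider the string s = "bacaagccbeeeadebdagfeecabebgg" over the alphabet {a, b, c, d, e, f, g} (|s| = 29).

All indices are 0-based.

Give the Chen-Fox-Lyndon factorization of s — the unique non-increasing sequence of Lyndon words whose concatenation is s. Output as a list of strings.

emit factor 1: 'b' (i=0, period=1)
emit factor 2: 'ac' (i=1, period=2)
emit factor 3: 'aagccbeeeadebdagfeecabebgg' (i=3, period=26)

["b", "ac", "aagccbeeeadebdagfeecabebgg"]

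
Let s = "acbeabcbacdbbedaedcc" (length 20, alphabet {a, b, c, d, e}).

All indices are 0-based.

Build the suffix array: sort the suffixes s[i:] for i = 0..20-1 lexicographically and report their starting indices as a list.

[4, 0, 8, 15, 7, 11, 5, 2, 12, 19, 6, 1, 18, 9, 14, 10, 17, 3, 13, 16]

rank→(start, suffix):
  0 → (4, 'abcbacdbbedaedcc')
  1 → (0, 'acbeabcbacdbbedaedcc')
  2 → (8, 'acdbbedaedcc')
  3 → (15, 'aedcc')
  4 → (7, 'bacdbbedaedcc')
  5 → (11, 'bbedaedcc')
  6 → (5, 'bcbacdbbedaedcc')
  7 → (2, 'beabcbacdbbedaedcc')
  8 → (12, 'bedaedcc')
  9 → (19, 'c')
  10 → (6, 'cbacdbbedaedcc')
  11 → (1, 'cbeabcbacdbbedaedcc')
  12 → (18, 'cc')
  13 → (9, 'cdbbedaedcc')
  14 → (14, 'daedcc')
  15 → (10, 'dbbedaedcc')
  16 → (17, 'dcc')
  17 → (3, 'eabcbacdbbedaedcc')
  18 → (13, 'edaedcc')
  19 → (16, 'edcc')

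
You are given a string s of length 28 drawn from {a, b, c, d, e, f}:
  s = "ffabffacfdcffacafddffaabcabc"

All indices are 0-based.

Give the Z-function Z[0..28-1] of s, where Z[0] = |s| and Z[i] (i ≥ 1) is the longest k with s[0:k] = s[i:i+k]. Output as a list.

Z[0]=28
i=1: outside box; Z[1]=1 extend→box=[1,2)
i=2: outside box; Z[2]=0
i=3: outside box; Z[3]=0
i=4: outside box; Z[4]=3 extend→box=[4,7)
i=5: min(r-i=2, Z[1]=1)=1; Z[5]=1
i=6: min(r-i=1, Z[2]=0)=0; Z[6]=0
i=7: outside box; Z[7]=0
i=8: outside box; Z[8]=1 extend→box=[8,9)
i=9: outside box; Z[9]=0
i=10: outside box; Z[10]=0
i=11: outside box; Z[11]=3 extend→box=[11,14)
i=12: min(r-i=2, Z[1]=1)=1; Z[12]=1
i=13: min(r-i=1, Z[2]=0)=0; Z[13]=0
i=14: outside box; Z[14]=0
i=15: outside box; Z[15]=0
i=16: outside box; Z[16]=1 extend→box=[16,17)
i=17: outside box; Z[17]=0
i=18: outside box; Z[18]=0
i=19: outside box; Z[19]=3 extend→box=[19,22)
i=20: min(r-i=2, Z[1]=1)=1; Z[20]=1
i=21: min(r-i=1, Z[2]=0)=0; Z[21]=0
i=22: outside box; Z[22]=0
i=23: outside box; Z[23]=0
i=24: outside box; Z[24]=0
i=25: outside box; Z[25]=0
i=26: outside box; Z[26]=0
i=27: outside box; Z[27]=0

[28, 1, 0, 0, 3, 1, 0, 0, 1, 0, 0, 3, 1, 0, 0, 0, 1, 0, 0, 3, 1, 0, 0, 0, 0, 0, 0, 0]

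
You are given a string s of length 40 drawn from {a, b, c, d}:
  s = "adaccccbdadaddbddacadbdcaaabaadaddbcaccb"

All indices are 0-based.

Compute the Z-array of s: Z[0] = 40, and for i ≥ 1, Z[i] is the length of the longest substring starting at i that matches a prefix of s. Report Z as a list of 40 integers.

Z[0]=40
i=1: outside box; Z[1]=0
i=2: outside box; Z[2]=1 scan→box=[2,3)
i=3: outside box; Z[3]=0
i=4: outside box; Z[4]=0
i=5: outside box; Z[5]=0
i=6: outside box; Z[6]=0
i=7: outside box; Z[7]=0
i=8: outside box; Z[8]=0
i=9: outside box; Z[9]=3 scan→box=[9,12)
i=10: min(r-i=2, Z[1]=0)=0; Z[10]=0
i=11: min(r-i=1, Z[2]=1)=1; Z[11]=2 scan→box=[11,13)
i=12: min(r-i=1, Z[1]=0)=0; Z[12]=0
i=13: outside box; Z[13]=0
i=14: outside box; Z[14]=0
i=15: outside box; Z[15]=0
i=16: outside box; Z[16]=0
i=17: outside box; Z[17]=1 scan→box=[17,18)
i=18: outside box; Z[18]=0
i=19: outside box; Z[19]=2 scan→box=[19,21)
i=20: min(r-i=1, Z[1]=0)=0; Z[20]=0
i=21: outside box; Z[21]=0
i=22: outside box; Z[22]=0
i=23: outside box; Z[23]=0
i=24: outside box; Z[24]=1 scan→box=[24,25)
i=25: outside box; Z[25]=1 scan→box=[25,26)
i=26: outside box; Z[26]=1 scan→box=[26,27)
i=27: outside box; Z[27]=0
i=28: outside box; Z[28]=1 scan→box=[28,29)
i=29: outside box; Z[29]=3 scan→box=[29,32)
i=30: min(r-i=2, Z[1]=0)=0; Z[30]=0
i=31: min(r-i=1, Z[2]=1)=1; Z[31]=2 scan→box=[31,33)
i=32: min(r-i=1, Z[1]=0)=0; Z[32]=0
i=33: outside box; Z[33]=0
i=34: outside box; Z[34]=0
i=35: outside box; Z[35]=0
i=36: outside box; Z[36]=1 scan→box=[36,37)
i=37: outside box; Z[37]=0
i=38: outside box; Z[38]=0
i=39: outside box; Z[39]=0

[40, 0, 1, 0, 0, 0, 0, 0, 0, 3, 0, 2, 0, 0, 0, 0, 0, 1, 0, 2, 0, 0, 0, 0, 1, 1, 1, 0, 1, 3, 0, 2, 0, 0, 0, 0, 1, 0, 0, 0]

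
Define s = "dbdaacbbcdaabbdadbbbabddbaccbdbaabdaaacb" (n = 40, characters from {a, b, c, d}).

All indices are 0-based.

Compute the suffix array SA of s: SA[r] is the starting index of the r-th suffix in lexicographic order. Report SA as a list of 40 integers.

sorted suffixes:
  #0 SA[0]=35  'aaacb'
  #1 SA[1]=10  'aabbdadbbbabddbaccbdbaabdaaacb'
  #2 SA[2]=31  'aabdaaacb'
  #3 SA[3]=36  'aacb'
  #4 SA[4]=3  'aacbbcdaabbdadbbbabddbaccbdbaabdaaacb'
  #5 SA[5]=11  'abbdadbbbabddbaccbdbaabdaaacb'
  #6 SA[6]=32  'abdaaacb'
  #7 SA[7]=20  'abddbaccbdbaabdaaacb'
  #8 SA[8]=37  'acb'
  #9 SA[9]=4  'acbbcdaabbdadbbbabddbaccbdbaabdaaacb'
  #10 SA[10]=25  'accbdbaabdaaacb'
  #11 SA[11]=15  'adbbbabddbaccbdbaabdaaacb'
  #12 SA[12]=39  'b'
  #13 SA[13]=30  'baabdaaacb'
  #14 SA[14]=19  'babddbaccbdbaabdaaacb'
  #15 SA[15]=24  'baccbdbaabdaaacb'
  #16 SA[16]=18  'bbabddbaccbdbaabdaaacb'
  #17 SA[17]=17  'bbbabddbaccbdbaabdaaacb'
  #18 SA[18]=6  'bbcdaabbdadbbbabddbaccbdbaabdaaacb'
  #19 SA[19]=12  'bbdadbbbabddbaccbdbaabdaaacb'
  #20 SA[20]=7  'bcdaabbdadbbbabddbaccbdbaabdaaacb'
  #21 SA[21]=33  'bdaaacb'
  #22 SA[22]=1  'bdaacbbcdaabbdadbbbabddbaccbdbaabdaaacb'
  #23 SA[23]=13  'bdadbbbabddbaccbdbaabdaaacb'
  #24 SA[24]=28  'bdbaabdaaacb'
  #25 SA[25]=21  'bddbaccbdbaabdaaacb'
  #26 SA[26]=38  'cb'
  #27 SA[27]=5  'cbbcdaabbdadbbbabddbaccbdbaabdaaacb'
  #28 SA[28]=27  'cbdbaabdaaacb'
  #29 SA[29]=26  'ccbdbaabdaaacb'
  #30 SA[30]=8  'cdaabbdadbbbabddbaccbdbaabdaaacb'
  #31 SA[31]=34  'daaacb'
  #32 SA[32]=9  'daabbdadbbbabddbaccbdbaabdaaacb'
  #33 SA[33]=2  'daacbbcdaabbdadbbbabddbaccbdbaabdaaacb'
  #34 SA[34]=14  'dadbbbabddbaccbdbaabdaaacb'
  #35 SA[35]=29  'dbaabdaaacb'
  #36 SA[36]=23  'dbaccbdbaabdaaacb'
  #37 SA[37]=16  'dbbbabddbaccbdbaabdaaacb'
  #38 SA[38]=0  'dbdaacbbcdaabbdadbbbabddbaccbdbaabdaaacb'
  #39 SA[39]=22  'ddbaccbdbaabdaaacb'

[35, 10, 31, 36, 3, 11, 32, 20, 37, 4, 25, 15, 39, 30, 19, 24, 18, 17, 6, 12, 7, 33, 1, 13, 28, 21, 38, 5, 27, 26, 8, 34, 9, 2, 14, 29, 23, 16, 0, 22]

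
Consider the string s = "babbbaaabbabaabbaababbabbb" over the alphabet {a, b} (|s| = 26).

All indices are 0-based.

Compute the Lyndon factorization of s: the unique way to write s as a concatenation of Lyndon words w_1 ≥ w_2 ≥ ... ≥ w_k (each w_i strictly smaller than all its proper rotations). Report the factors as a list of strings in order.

emit factor 1: 'b' (i=0, period=1)
emit factor 2: 'abbb' (i=1, period=4)
emit factor 3: 'aaabbabaabbaababbabbb' (i=5, period=21)

["b", "abbb", "aaabbabaabbaababbabbb"]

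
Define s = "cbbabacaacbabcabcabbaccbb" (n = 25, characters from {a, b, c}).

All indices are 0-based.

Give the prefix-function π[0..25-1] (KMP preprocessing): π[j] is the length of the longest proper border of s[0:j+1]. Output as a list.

π[0] = 0
j=1 s[j]='b': π[1]=0 (border '')
j=2 s[j]='b': π[2]=0 (border '')
j=3 s[j]='a': π[3]=0 (border '')
j=4 s[j]='b': π[4]=0 (border '')
j=5 s[j]='a': π[5]=0 (border '')
j=6 s[j]='c': π[6]=1 (border 'c')
j=7 s[j]='a': k: 1→0; π[7]=0 (border '')
j=8 s[j]='a': π[8]=0 (border '')
j=9 s[j]='c': π[9]=1 (border 'c')
j=10 s[j]='b': π[10]=2 (border 'cb')
j=11 s[j]='a': k: 2→0; π[11]=0 (border '')
j=12 s[j]='b': π[12]=0 (border '')
j=13 s[j]='c': π[13]=1 (border 'c')
j=14 s[j]='a': k: 1→0; π[14]=0 (border '')
j=15 s[j]='b': π[15]=0 (border '')
j=16 s[j]='c': π[16]=1 (border 'c')
j=17 s[j]='a': k: 1→0; π[17]=0 (border '')
j=18 s[j]='b': π[18]=0 (border '')
j=19 s[j]='b': π[19]=0 (border '')
j=20 s[j]='a': π[20]=0 (border '')
j=21 s[j]='c': π[21]=1 (border 'c')
j=22 s[j]='c': k: 1→0; π[22]=1 (border 'c')
j=23 s[j]='b': π[23]=2 (border 'cb')
j=24 s[j]='b': π[24]=3 (border 'cbb')

[0, 0, 0, 0, 0, 0, 1, 0, 0, 1, 2, 0, 0, 1, 0, 0, 1, 0, 0, 0, 0, 1, 1, 2, 3]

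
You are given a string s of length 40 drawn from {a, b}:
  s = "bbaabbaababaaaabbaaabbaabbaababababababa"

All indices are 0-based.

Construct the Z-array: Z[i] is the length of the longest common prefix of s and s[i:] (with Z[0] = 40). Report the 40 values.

[40, 1, 0, 0, 5, 1, 0, 0, 1, 0, 1, 0, 0, 0, 0, 4, 1, 0, 0, 0, 12, 1, 0, 0, 5, 1, 0, 0, 1, 0, 1, 0, 1, 0, 1, 0, 1, 0, 1, 0]

Z[0]=40
i=1: fresh scan; Z[1]=1 grow→box=[1,2)
i=2: fresh scan; Z[2]=0
i=3: fresh scan; Z[3]=0
i=4: fresh scan; Z[4]=5 grow→box=[4,9)
i=5: min(r-i=4, Z[1]=1)=1; Z[5]=1
i=6: min(r-i=3, Z[2]=0)=0; Z[6]=0
i=7: min(r-i=2, Z[3]=0)=0; Z[7]=0
i=8: min(r-i=1, Z[4]=5)=1; Z[8]=1
i=9: fresh scan; Z[9]=0
i=10: fresh scan; Z[10]=1 grow→box=[10,11)
i=11: fresh scan; Z[11]=0
i=12: fresh scan; Z[12]=0
i=13: fresh scan; Z[13]=0
i=14: fresh scan; Z[14]=0
i=15: fresh scan; Z[15]=4 grow→box=[15,19)
i=16: min(r-i=3, Z[1]=1)=1; Z[16]=1
i=17: min(r-i=2, Z[2]=0)=0; Z[17]=0
i=18: min(r-i=1, Z[3]=0)=0; Z[18]=0
i=19: fresh scan; Z[19]=0
i=20: fresh scan; Z[20]=12 grow→box=[20,32)
i=21: min(r-i=11, Z[1]=1)=1; Z[21]=1
i=22: min(r-i=10, Z[2]=0)=0; Z[22]=0
i=23: min(r-i=9, Z[3]=0)=0; Z[23]=0
i=24: min(r-i=8, Z[4]=5)=5; Z[24]=5
i=25: min(r-i=7, Z[5]=1)=1; Z[25]=1
i=26: min(r-i=6, Z[6]=0)=0; Z[26]=0
i=27: min(r-i=5, Z[7]=0)=0; Z[27]=0
i=28: min(r-i=4, Z[8]=1)=1; Z[28]=1
i=29: min(r-i=3, Z[9]=0)=0; Z[29]=0
i=30: min(r-i=2, Z[10]=1)=1; Z[30]=1
i=31: min(r-i=1, Z[11]=0)=0; Z[31]=0
i=32: fresh scan; Z[32]=1 grow→box=[32,33)
i=33: fresh scan; Z[33]=0
i=34: fresh scan; Z[34]=1 grow→box=[34,35)
i=35: fresh scan; Z[35]=0
i=36: fresh scan; Z[36]=1 grow→box=[36,37)
i=37: fresh scan; Z[37]=0
i=38: fresh scan; Z[38]=1 grow→box=[38,39)
i=39: fresh scan; Z[39]=0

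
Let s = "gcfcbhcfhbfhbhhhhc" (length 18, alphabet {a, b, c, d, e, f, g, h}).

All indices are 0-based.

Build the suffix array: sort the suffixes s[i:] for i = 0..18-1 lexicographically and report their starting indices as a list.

rank | idx | suffix
   0 |   9 | bfhbhhhhc
   1 |   4 | bhcfhbfhbhhhhc
   2 |  12 | bhhhhc
   3 |  17 | c
   4 |   3 | cbhcfhbfhbhhhhc
   5 |   1 | cfcbhcfhbfhbhhhhc
   6 |   6 | cfhbfhbhhhhc
   7 |   2 | fcbhcfhbfhbhhhhc
   8 |   7 | fhbfhbhhhhc
   9 |  10 | fhbhhhhc
  10 |   0 | gcfcbhcfhbfhbhhhhc
  11 |   8 | hbfhbhhhhc
  12 |  11 | hbhhhhc
  13 |  16 | hc
  14 |   5 | hcfhbfhbhhhhc
  15 |  15 | hhc
  16 |  14 | hhhc
  17 |  13 | hhhhc

[9, 4, 12, 17, 3, 1, 6, 2, 7, 10, 0, 8, 11, 16, 5, 15, 14, 13]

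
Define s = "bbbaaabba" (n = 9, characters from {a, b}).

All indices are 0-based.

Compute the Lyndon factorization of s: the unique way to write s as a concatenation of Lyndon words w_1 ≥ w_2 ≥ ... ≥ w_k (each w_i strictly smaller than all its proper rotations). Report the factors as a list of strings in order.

emit factor 1: 'b' (i=0, period=1)
emit factor 2: 'b' (i=1, period=1)
emit factor 3: 'b' (i=2, period=1)
emit factor 4: 'aaabb' (i=3, period=5)
emit factor 5: 'a' (i=8, period=1)

["b", "b", "b", "aaabb", "a"]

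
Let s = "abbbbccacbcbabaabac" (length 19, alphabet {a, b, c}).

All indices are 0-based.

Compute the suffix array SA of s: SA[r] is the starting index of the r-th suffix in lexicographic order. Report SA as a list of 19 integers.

rank | idx | suffix
   0 |  14 | aabac
   1 |  12 | abaabac
   2 |  15 | abac
   3 |   0 | abbbbccacbcbabaabac
   4 |  17 | ac
   5 |   7 | acbcbabaabac
   6 |  13 | baabac
   7 |  11 | babaabac
   8 |  16 | bac
   9 |   1 | bbbbccacbcbabaabac
  10 |   2 | bbbccacbcbabaabac
  11 |   3 | bbccacbcbabaabac
  12 |   9 | bcbabaabac
  13 |   4 | bccacbcbabaabac
  14 |  18 | c
  15 |   6 | cacbcbabaabac
  16 |  10 | cbabaabac
  17 |   8 | cbcbabaabac
  18 |   5 | ccacbcbabaabac

[14, 12, 15, 0, 17, 7, 13, 11, 16, 1, 2, 3, 9, 4, 18, 6, 10, 8, 5]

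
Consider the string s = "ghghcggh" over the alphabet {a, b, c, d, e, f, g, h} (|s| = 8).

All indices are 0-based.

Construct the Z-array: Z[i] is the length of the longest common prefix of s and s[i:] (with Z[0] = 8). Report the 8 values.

[8, 0, 2, 0, 0, 1, 2, 0]

Z[0]=8
i=1: i≥r, start 0; Z[1]=0
i=2: i≥r, start 0; Z[2]=2 grow→box=[2,4)
i=3: min(r-i=1, Z[1]=0)=0; Z[3]=0
i=4: i≥r, start 0; Z[4]=0
i=5: i≥r, start 0; Z[5]=1 grow→box=[5,6)
i=6: i≥r, start 0; Z[6]=2 grow→box=[6,8)
i=7: min(r-i=1, Z[1]=0)=0; Z[7]=0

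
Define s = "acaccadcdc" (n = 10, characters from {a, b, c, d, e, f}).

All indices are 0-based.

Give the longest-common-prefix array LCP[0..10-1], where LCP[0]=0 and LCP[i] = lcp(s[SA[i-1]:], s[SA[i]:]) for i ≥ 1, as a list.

[0, 2, 1, 0, 1, 2, 1, 1, 0, 2]

rank | idx | suffix
   0 |   0 | acaccadcdc
   1 |   2 | accadcdc
   2 |   5 | adcdc
   3 |   9 | c
   4 |   1 | caccadcdc
   5 |   4 | cadcdc
   6 |   3 | ccadcdc
   7 |   7 | cdc
   8 |   8 | dc
   9 |   6 | dcdc

SA = [0, 2, 5, 9, 1, 4, 3, 7, 8, 6]
rank  pair      lcp
   1  s[0:],s[2:]  2  'ac'
   2  s[2:],s[5:]  1  'a'
   3  s[5:],s[9:]  0  ''
   4  s[9:],s[1:]  1  'c'
   5  s[1:],s[4:]  2  'ca'
   6  s[4:],s[3:]  1  'c'
   7  s[3:],s[7:]  1  'c'
   8  s[7:],s[8:]  0  ''
   9  s[8:],s[6:]  2  'dc'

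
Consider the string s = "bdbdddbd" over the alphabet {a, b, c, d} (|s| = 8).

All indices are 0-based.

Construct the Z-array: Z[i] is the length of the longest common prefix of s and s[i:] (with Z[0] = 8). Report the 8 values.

[8, 0, 2, 0, 0, 0, 2, 0]

Z[0]=8
i=1: i≥r, start 0; Z[1]=0
i=2: i≥r, start 0; Z[2]=2 extend→box=[2,4)
i=3: min(r-i=1, Z[1]=0)=0; Z[3]=0
i=4: i≥r, start 0; Z[4]=0
i=5: i≥r, start 0; Z[5]=0
i=6: i≥r, start 0; Z[6]=2 extend→box=[6,8)
i=7: min(r-i=1, Z[1]=0)=0; Z[7]=0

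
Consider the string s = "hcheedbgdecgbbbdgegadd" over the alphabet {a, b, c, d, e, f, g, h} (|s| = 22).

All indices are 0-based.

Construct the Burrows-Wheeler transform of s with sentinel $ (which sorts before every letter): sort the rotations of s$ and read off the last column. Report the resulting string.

dggbbdehdeagbdehgecbd$c

rank  rotation                 last
    0  $hcheedbgdecgbbbdgegadd  d
    1  add$hcheedbgdecgbbbdgeg  g
    2  bbbdgegadd$hcheedbgdecg  g
    3  bbdgegadd$hcheedbgdecgb  b
    4  bdgegadd$hcheedbgdecgbb  b
    5  bgdecgbbbdgegadd$hcheed  d
    6  cgbbbdgegadd$hcheedbgde  e
    7  cheedbgdecgbbbdgegadd$h  h
    8  d$hcheedbgdecgbbbdgegad  d
    9  dbgdecgbbbdgegadd$hchee  e
   10  dd$hcheedbgdecgbbbdgega  a
   11  decgbbbdgegadd$hcheedbg  g
   12  dgegadd$hcheedbgdecgbbb  b
   13  ecgbbbdgegadd$hcheedbgd  d
   14  edbgdecgbbbdgegadd$hche  e
   15  eedbgdecgbbbdgegadd$hch  h
   16  egadd$hcheedbgdecgbbbdg  g
   17  gadd$hcheedbgdecgbbbdge  e
   18  gbbbdgegadd$hcheedbgdec  c
   19  gdecgbbbdgegadd$hcheedb  b
   20  gegadd$hcheedbgdecgbbbd  d
   21  hcheedbgdecgbbbdgegadd$  $
   22  heedbgdecgbbbdgegadd$hc  c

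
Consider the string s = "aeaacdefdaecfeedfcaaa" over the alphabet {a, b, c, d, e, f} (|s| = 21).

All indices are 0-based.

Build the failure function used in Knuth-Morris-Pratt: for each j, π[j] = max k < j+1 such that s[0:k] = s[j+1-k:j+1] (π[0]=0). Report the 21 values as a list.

π[0] = 0
j=1 s[j]='e': π[1]=0 (border '')
j=2 s[j]='a': π[2]=1 (border 'a')
j=3 s[j]='a': k: 1→0; π[3]=1 (border 'a')
j=4 s[j]='c': k: 1→0; π[4]=0 (border '')
j=5 s[j]='d': π[5]=0 (border '')
j=6 s[j]='e': π[6]=0 (border '')
j=7 s[j]='f': π[7]=0 (border '')
j=8 s[j]='d': π[8]=0 (border '')
j=9 s[j]='a': π[9]=1 (border 'a')
j=10 s[j]='e': π[10]=2 (border 'ae')
j=11 s[j]='c': k: 2→0; π[11]=0 (border '')
j=12 s[j]='f': π[12]=0 (border '')
j=13 s[j]='e': π[13]=0 (border '')
j=14 s[j]='e': π[14]=0 (border '')
j=15 s[j]='d': π[15]=0 (border '')
j=16 s[j]='f': π[16]=0 (border '')
j=17 s[j]='c': π[17]=0 (border '')
j=18 s[j]='a': π[18]=1 (border 'a')
j=19 s[j]='a': k: 1→0; π[19]=1 (border 'a')
j=20 s[j]='a': k: 1→0; π[20]=1 (border 'a')

[0, 0, 1, 1, 0, 0, 0, 0, 0, 1, 2, 0, 0, 0, 0, 0, 0, 0, 1, 1, 1]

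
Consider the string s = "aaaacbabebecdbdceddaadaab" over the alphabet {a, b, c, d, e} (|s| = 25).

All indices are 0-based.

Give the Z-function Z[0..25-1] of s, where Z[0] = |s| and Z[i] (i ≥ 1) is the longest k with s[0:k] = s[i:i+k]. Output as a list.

Z[0]=25
i=1: i≥r, start 0; Z[1]=3 grow→box=[1,4)
i=2: min(r-i=2, Z[1]=3)=2; Z[2]=2
i=3: min(r-i=1, Z[2]=2)=1; Z[3]=1
i=4: i≥r, start 0; Z[4]=0
i=5: i≥r, start 0; Z[5]=0
i=6: i≥r, start 0; Z[6]=1 grow→box=[6,7)
i=7: i≥r, start 0; Z[7]=0
i=8: i≥r, start 0; Z[8]=0
i=9: i≥r, start 0; Z[9]=0
i=10: i≥r, start 0; Z[10]=0
i=11: i≥r, start 0; Z[11]=0
i=12: i≥r, start 0; Z[12]=0
i=13: i≥r, start 0; Z[13]=0
i=14: i≥r, start 0; Z[14]=0
i=15: i≥r, start 0; Z[15]=0
i=16: i≥r, start 0; Z[16]=0
i=17: i≥r, start 0; Z[17]=0
i=18: i≥r, start 0; Z[18]=0
i=19: i≥r, start 0; Z[19]=2 grow→box=[19,21)
i=20: min(r-i=1, Z[1]=3)=1; Z[20]=1
i=21: i≥r, start 0; Z[21]=0
i=22: i≥r, start 0; Z[22]=2 grow→box=[22,24)
i=23: min(r-i=1, Z[1]=3)=1; Z[23]=1
i=24: i≥r, start 0; Z[24]=0

[25, 3, 2, 1, 0, 0, 1, 0, 0, 0, 0, 0, 0, 0, 0, 0, 0, 0, 0, 2, 1, 0, 2, 1, 0]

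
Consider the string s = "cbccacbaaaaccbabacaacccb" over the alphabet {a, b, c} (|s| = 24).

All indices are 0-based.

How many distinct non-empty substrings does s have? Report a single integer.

sorted suffixes:
  #0 SA[0]=7  'aaaaccbabacaacccb'
  #1 SA[1]=8  'aaaccbabacaacccb'
  #2 SA[2]=9  'aaccbabacaacccb'
  #3 SA[3]=18  'aacccb'
  #4 SA[4]=14  'abacaacccb'
  #5 SA[5]=16  'acaacccb'
  #6 SA[6]=4  'acbaaaaccbabacaacccb'
  #7 SA[7]=10  'accbabacaacccb'
  #8 SA[8]=19  'acccb'
  #9 SA[9]=23  'b'
  #10 SA[10]=6  'baaaaccbabacaacccb'
  #11 SA[11]=13  'babacaacccb'
  #12 SA[12]=15  'bacaacccb'
  #13 SA[13]=1  'bccacbaaaaccbabacaacccb'
  #14 SA[14]=17  'caacccb'
  #15 SA[15]=3  'cacbaaaaccbabacaacccb'
  #16 SA[16]=22  'cb'
  #17 SA[17]=5  'cbaaaaccbabacaacccb'
  #18 SA[18]=12  'cbabacaacccb'
  #19 SA[19]=0  'cbccacbaaaaccbabacaacccb'
  #20 SA[20]=2  'ccacbaaaaccbabacaacccb'
  #21 SA[21]=21  'ccb'
  #22 SA[22]=11  'ccbabacaacccb'
  #23 SA[23]=20  'cccb'

SA = [7, 8, 9, 18, 14, 16, 4, 10, 19, 23, 6, 13, 15, 1, 17, 3, 22, 5, 12, 0, 2, 21, 11, 20]
[i] adj suffixes → lcp
  [1] 7/8 → 3 ('aaa')
  [2] 8/9 → 2 ('aa')
  [3] 9/18 → 4 ('aacc')
  [4] 18/14 → 1 ('a')
  [5] 14/16 → 1 ('a')
  [6] 16/4 → 2 ('ac')
  [7] 4/10 → 2 ('ac')
  [8] 10/19 → 3 ('acc')
  [9] 19/23 → 0 ('')
  [10] 23/6 → 1 ('b')
  [11] 6/13 → 2 ('ba')
  [12] 13/15 → 2 ('ba')
  [13] 15/1 → 1 ('b')
  [14] 1/17 → 0 ('')
  [15] 17/3 → 2 ('ca')
  [16] 3/22 → 1 ('c')
  [17] 22/5 → 2 ('cb')
  [18] 5/12 → 3 ('cba')
  [19] 12/0 → 2 ('cb')
  [20] 0/2 → 1 ('c')
  [21] 2/21 → 2 ('cc')
  [22] 21/11 → 3 ('ccb')
  [23] 11/20 → 2 ('cc')

n(n+1)/2 = 24·25/2 = 300
Σ LCP = 0 + 3 + 2 + 4 + 1 + 1 + 2 + 2 + 3 + 0 + 1 + 2 + 2 + 1 + 0 + 2 + 1 + 2 + 3 + 2 + 1 + 2 + 3 + 2 = 42
distinct = 300 − 42 = 258

258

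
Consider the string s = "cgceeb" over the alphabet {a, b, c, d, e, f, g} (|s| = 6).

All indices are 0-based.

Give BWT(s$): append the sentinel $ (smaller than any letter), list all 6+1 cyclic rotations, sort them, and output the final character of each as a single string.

rank  rotation last
    0  $cgceeb  b
    1  b$cgcee  e
    2  ceeb$cg  g
    3  cgceeb$  $
    4  eb$cgce  e
    5  eeb$cgc  c
    6  gceeb$c  c

beg$ecc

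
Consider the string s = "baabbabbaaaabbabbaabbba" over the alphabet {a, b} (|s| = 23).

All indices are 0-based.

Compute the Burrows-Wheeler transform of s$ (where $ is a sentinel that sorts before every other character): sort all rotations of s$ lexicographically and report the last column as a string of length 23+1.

abbababbbaaabb$bbbbaaaaa

rank  rotation                  last
    0  $baabbabbaaaabbabbaabbba  a
    1  a$baabbabbaaaabbabbaabbb  b
    2  aaaabbabbaabbba$baabbabb  b
    3  aaabbabbaabbba$baabbabba  a
    4  aabbabbaaaabbabbaabbba$b  b
    5  aabbabbaabbba$baabbabbaa  a
    6  aabbba$baabbabbaaaabbabb  b
    7  abbaaaabbabbaabbba$baabb  b
    8  abbaabbba$baabbabbaaaabb  b
    9  abbabbaaaabbabbaabbba$ba  a
   10  abbabbaabbba$baabbabbaaa  a
   11  abbba$baabbabbaaaabbabba  a
   12  ba$baabbabbaaaabbabbaabb  b
   13  baaaabbabbaabbba$baabbab  b
   14  baabbabbaaaabbabbaabbba$  $
   15  baabbba$baabbabbaaaabbab  b
   16  babbaaaabbabbaabbba$baab  b
   17  babbaabbba$baabbabbaaaab  b
   18  bba$baabbabbaaaabbabbaab  b
   19  bbaaaabbabbaabbba$baabba  a
   20  bbaabbba$baabbabbaaaabba  a
   21  bbabbaaaabbabbaabbba$baa  a
   22  bbabbaabbba$baabbabbaaaa  a
   23  bbba$baabbabbaaaabbabbaa  a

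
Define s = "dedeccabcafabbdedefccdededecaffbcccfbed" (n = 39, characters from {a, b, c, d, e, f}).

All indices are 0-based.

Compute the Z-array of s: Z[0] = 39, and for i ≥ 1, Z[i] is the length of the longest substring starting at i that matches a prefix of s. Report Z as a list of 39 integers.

Z[0]=39
i=1: outside box; Z[1]=0
i=2: outside box; Z[2]=2 extend→box=[2,4)
i=3: min(r-i=1, Z[1]=0)=0; Z[3]=0
i=4: outside box; Z[4]=0
i=5: outside box; Z[5]=0
i=6: outside box; Z[6]=0
i=7: outside box; Z[7]=0
i=8: outside box; Z[8]=0
i=9: outside box; Z[9]=0
i=10: outside box; Z[10]=0
i=11: outside box; Z[11]=0
i=12: outside box; Z[12]=0
i=13: outside box; Z[13]=0
i=14: outside box; Z[14]=4 extend→box=[14,18)
i=15: min(r-i=3, Z[1]=0)=0; Z[15]=0
i=16: min(r-i=2, Z[2]=2)=2; Z[16]=2
i=17: min(r-i=1, Z[3]=0)=0; Z[17]=0
i=18: outside box; Z[18]=0
i=19: outside box; Z[19]=0
i=20: outside box; Z[20]=0
i=21: outside box; Z[21]=4 extend→box=[21,25)
i=22: min(r-i=3, Z[1]=0)=0; Z[22]=0
i=23: min(r-i=2, Z[2]=2)=2; Z[23]=5 extend→box=[23,28)
i=24: min(r-i=4, Z[1]=0)=0; Z[24]=0
i=25: min(r-i=3, Z[2]=2)=2; Z[25]=2
i=26: min(r-i=2, Z[3]=0)=0; Z[26]=0
i=27: min(r-i=1, Z[4]=0)=0; Z[27]=0
i=28: outside box; Z[28]=0
i=29: outside box; Z[29]=0
i=30: outside box; Z[30]=0
i=31: outside box; Z[31]=0
i=32: outside box; Z[32]=0
i=33: outside box; Z[33]=0
i=34: outside box; Z[34]=0
i=35: outside box; Z[35]=0
i=36: outside box; Z[36]=0
i=37: outside box; Z[37]=0
i=38: outside box; Z[38]=1 extend→box=[38,39)

[39, 0, 2, 0, 0, 0, 0, 0, 0, 0, 0, 0, 0, 0, 4, 0, 2, 0, 0, 0, 0, 4, 0, 5, 0, 2, 0, 0, 0, 0, 0, 0, 0, 0, 0, 0, 0, 0, 1]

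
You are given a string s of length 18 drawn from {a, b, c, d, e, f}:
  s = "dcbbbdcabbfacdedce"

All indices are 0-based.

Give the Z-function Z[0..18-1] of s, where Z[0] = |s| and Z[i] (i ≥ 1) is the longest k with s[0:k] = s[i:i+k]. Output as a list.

Z[0]=18
i=1: outside box; Z[1]=0
i=2: outside box; Z[2]=0
i=3: outside box; Z[3]=0
i=4: outside box; Z[4]=0
i=5: outside box; Z[5]=2 extend→box=[5,7)
i=6: min(r-i=1, Z[1]=0)=0; Z[6]=0
i=7: outside box; Z[7]=0
i=8: outside box; Z[8]=0
i=9: outside box; Z[9]=0
i=10: outside box; Z[10]=0
i=11: outside box; Z[11]=0
i=12: outside box; Z[12]=0
i=13: outside box; Z[13]=1 extend→box=[13,14)
i=14: outside box; Z[14]=0
i=15: outside box; Z[15]=2 extend→box=[15,17)
i=16: min(r-i=1, Z[1]=0)=0; Z[16]=0
i=17: outside box; Z[17]=0

[18, 0, 0, 0, 0, 2, 0, 0, 0, 0, 0, 0, 0, 1, 0, 2, 0, 0]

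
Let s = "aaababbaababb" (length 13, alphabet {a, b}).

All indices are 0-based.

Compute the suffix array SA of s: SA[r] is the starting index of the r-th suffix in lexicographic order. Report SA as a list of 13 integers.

rank | idx | suffix
   0 |   0 | aaababbaababb
   1 |   7 | aababb
   2 |   1 | aababbaababb
   3 |   8 | ababb
   4 |   2 | ababbaababb
   5 |  10 | abb
   6 |   4 | abbaababb
   7 |  12 | b
   8 |   6 | baababb
   9 |   9 | babb
  10 |   3 | babbaababb
  11 |  11 | bb
  12 |   5 | bbaababb

[0, 7, 1, 8, 2, 10, 4, 12, 6, 9, 3, 11, 5]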